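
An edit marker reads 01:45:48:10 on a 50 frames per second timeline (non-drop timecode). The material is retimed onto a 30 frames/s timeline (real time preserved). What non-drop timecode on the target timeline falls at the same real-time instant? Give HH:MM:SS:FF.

Source frame index: (1×3600 + 45×60 + 48) × 50 + 10 = 317410.
Real time: 317410 / (50) = 31741/5 s.
Target frame: (31741/5) × (30) = 190446.
At 30 labels/s: frame 190446 → 01:45:48:06.

01:45:48:06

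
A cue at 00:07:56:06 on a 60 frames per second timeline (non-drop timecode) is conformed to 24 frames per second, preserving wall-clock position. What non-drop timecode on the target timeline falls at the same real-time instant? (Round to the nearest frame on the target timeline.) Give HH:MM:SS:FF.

Source frame index: (0×3600 + 7×60 + 56) × 60 + 6 = 28566.
Real time: 28566 / (60) = 4761/10 s.
Target frame: (4761/10) × (24) = 57132/5 ≈ 11426.400 → 11426.
At 24 labels/s: frame 11426 → 00:07:56:02.

00:07:56:02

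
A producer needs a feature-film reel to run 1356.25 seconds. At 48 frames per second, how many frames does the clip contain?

Frames = 1356.25 × 48 = 65100.

65100 frames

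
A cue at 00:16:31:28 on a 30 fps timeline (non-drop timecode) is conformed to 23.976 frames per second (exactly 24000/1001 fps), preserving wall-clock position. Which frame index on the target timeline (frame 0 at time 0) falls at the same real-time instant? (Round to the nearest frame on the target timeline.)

Source frame index: (0×3600 + 16×60 + 31) × 30 + 28 = 29758.
Real time: 29758 / (30) = 14879/15 s.
Target frame: (14879/15) × (24000/1001) = 23806400/1001 ≈ 23782.617 → 23783.

frame 23783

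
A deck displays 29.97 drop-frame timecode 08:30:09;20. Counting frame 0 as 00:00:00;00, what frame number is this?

917372

Complete 10-minute blocks: 51, each 17982 frames → 917082.
Remaining 0 whole minutes in the current block: 0 frames.
Within the current minute: 9 × 30 + 20 = 290. Total = 917082 + 0 + 290 = 917372.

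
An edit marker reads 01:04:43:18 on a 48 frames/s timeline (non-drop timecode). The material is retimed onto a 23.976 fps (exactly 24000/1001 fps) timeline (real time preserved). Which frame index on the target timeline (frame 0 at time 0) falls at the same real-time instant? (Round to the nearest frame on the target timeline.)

frame 93108

Source frame index: (1×3600 + 4×60 + 43) × 48 + 18 = 186402.
Real time: 186402 / (48) = 31067/8 s.
Target frame: (31067/8) × (24000/1001) = 93201000/1001 ≈ 93107.892 → 93108.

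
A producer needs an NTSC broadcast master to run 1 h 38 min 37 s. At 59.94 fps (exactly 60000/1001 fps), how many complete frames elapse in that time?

354665 frames

1 h 38 min 37 s = 5917 s.
Frames = 5917 × 60000/1001 = 355020000/1001 ≈ 354665.3347.
Complete frames: 354665.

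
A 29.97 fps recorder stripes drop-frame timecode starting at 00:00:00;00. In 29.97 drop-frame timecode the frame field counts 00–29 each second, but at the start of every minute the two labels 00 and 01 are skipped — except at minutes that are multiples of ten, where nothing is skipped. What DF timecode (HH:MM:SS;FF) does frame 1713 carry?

00:00:57;03

Each 10-minute DF block holds 10 × 60 × 30 − 9 × 2 = 17982 frames. 1713 ÷ 17982 → 0 full blocks, remainder 1713.
Within the partial block the first minute is 1800 frames and each further minute 1798, so 0 further minute boundaries passed. Total skipped labels = 18 × 0 + 2 × 0 = 0.
Non-drop label index = 1713 + 0 = 1713; at 30 labels/s that is 00:00:57:03, i.e. DF 00:00:57;03.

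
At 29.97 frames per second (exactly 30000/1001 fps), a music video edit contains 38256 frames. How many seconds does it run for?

Running time = 38256 / (30000/1001) = 1276.4752 s.

1276.4752 seconds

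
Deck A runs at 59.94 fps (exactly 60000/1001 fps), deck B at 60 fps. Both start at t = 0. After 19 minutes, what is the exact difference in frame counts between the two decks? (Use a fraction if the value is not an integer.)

19 min = 1140 s.
A emits 60000/1001 × 1140 = 68400000/1001 frames; B emits 60 × 1140 = 68400.
Difference = 68400/1001 frames (≈ 68.3317); B is ahead of A.

68400/1001 frames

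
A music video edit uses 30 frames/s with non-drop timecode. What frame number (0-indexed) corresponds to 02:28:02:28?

Total seconds to the label: (2 × 3600 + 28 × 60 + 2) = 8882.
Frame index = 8882 × 30 + 28 = 266488.

frame 266488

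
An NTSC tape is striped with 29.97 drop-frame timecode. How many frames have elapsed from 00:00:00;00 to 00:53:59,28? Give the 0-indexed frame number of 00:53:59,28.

Complete 10-minute blocks: 5, each 17982 frames → 89910.
Remaining 3 whole minutes in the current block: 1800 + 2 × 1798 = 5396 frames.
Within the current minute: 59 × 30 + 28 − 2 = 1796 (labels ;00/;01 skipped at this minute). Total = 89910 + 5396 + 1796 = 97102.

97102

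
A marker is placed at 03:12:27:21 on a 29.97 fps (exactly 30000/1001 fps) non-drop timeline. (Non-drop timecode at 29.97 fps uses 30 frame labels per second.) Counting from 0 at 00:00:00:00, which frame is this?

Total seconds to the label: (3 × 3600 + 12 × 60 + 27) = 11547.
Frame index = 11547 × 30 + 21 = 346431.

frame 346431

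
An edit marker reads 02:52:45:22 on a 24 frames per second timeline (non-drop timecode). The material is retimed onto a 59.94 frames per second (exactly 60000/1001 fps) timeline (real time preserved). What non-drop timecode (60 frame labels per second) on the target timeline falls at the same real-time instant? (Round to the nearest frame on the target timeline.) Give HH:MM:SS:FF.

02:52:35:34

Source frame index: (2×3600 + 52×60 + 45) × 24 + 22 = 248782.
Real time: 248782 / (24) = 124391/12 s.
Target frame: (124391/12) × (60000/1001) = 621955000/1001 ≈ 621333.666 → 621334.
At 60 labels/s: frame 621334 → 02:52:35:34.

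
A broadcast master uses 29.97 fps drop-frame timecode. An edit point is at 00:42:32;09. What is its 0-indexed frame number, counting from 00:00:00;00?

76493

Complete 10-minute blocks: 4, each 17982 frames → 71928.
Remaining 2 whole minutes in the current block: 1800 + 1 × 1798 = 3598 frames.
Within the current minute: 32 × 30 + 9 − 2 = 967 (labels ;00/;01 skipped at this minute). Total = 71928 + 3598 + 967 = 76493.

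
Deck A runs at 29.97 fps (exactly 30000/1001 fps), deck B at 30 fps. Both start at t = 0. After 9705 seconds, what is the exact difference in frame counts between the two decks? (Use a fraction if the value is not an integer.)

291150/1001 frames

A emits 30000/1001 × 9705 = 291150000/1001 frames; B emits 30 × 9705 = 291150.
Difference = 291150/1001 frames (≈ 290.8591); B is ahead of A.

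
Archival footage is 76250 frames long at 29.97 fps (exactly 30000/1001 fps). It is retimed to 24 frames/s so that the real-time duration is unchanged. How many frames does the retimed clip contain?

61061 frames

Target frames = source frames × (target rate / source rate) = 76250 × (24)/(30000/1001) = 76250 × 1001/1250 = 61061.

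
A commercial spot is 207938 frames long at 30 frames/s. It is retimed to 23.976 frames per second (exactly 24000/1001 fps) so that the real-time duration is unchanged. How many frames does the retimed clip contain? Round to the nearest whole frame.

Frames at target rate = 207938 × (24000/1001) / (30) = 166350400/1001 ≈ 166184.216.
Nearest whole frame: 166184.

166184 frames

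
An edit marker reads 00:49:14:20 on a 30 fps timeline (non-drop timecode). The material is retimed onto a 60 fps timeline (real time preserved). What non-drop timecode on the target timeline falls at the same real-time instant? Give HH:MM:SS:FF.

00:49:14:40

Source frame index: (0×3600 + 49×60 + 14) × 30 + 20 = 88640.
Real time: 88640 / (30) = 8864/3 s.
Target frame: (8864/3) × (60) = 177280.
At 60 labels/s: frame 177280 → 00:49:14:40.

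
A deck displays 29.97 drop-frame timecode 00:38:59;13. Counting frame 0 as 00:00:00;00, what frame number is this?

As if non-drop at 30 labels/s: (0 × 3600 + 38 × 60 + 59) × 30 + 13 = 70183.
Minute boundaries passed: 38; those not divisible by 10: 38 − 3 = 35; dropped labels = 2 × 35 = 70.
Actual frame index = 70183 − 70 = 70113.

70113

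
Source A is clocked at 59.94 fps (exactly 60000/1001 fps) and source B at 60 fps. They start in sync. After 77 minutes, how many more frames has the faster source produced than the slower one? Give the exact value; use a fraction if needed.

3600/13 frames

77 min = 4620 s.
A emits 60000/1001 × 4620 = 3600000/13 frames; B emits 60 × 4620 = 277200.
Difference = 3600/13 frames (≈ 276.9231); B is ahead of A.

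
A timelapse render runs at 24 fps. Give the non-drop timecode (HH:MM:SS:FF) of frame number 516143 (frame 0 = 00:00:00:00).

05:58:25:23

516143 ÷ 24 = 21505 full seconds, remainder 23 frames.
21505 s = 5 h 58 min 25 s.
Timecode: 05:58:25:23.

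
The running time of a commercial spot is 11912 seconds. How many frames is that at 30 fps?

357360 frames

Frames = 11912 × 30 = 357360.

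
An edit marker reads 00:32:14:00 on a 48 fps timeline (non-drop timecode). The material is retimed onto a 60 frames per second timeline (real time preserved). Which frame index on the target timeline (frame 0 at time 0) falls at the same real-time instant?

Source frame index: (0×3600 + 32×60 + 14) × 48 + 0 = 92832.
Real time: 92832 / (48) = 1934 s.
Target frame: (1934) × (60) = 116040.

frame 116040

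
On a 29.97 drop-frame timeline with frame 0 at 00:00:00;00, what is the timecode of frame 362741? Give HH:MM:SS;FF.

03:21:43;13

Ten DF minutes hold 17982 frames, so frame 362741 lies in block 20 (frames 359640–377621) with 3101 frames into that block.
The block's first minute is 1800 frames and the rest 1798 each; 3101 frames reaches minute 1, so 20 × 18 + 1 × 2 = 362 labels have been skipped so far.
Adding those back, label number 362741 + 362 = 363103 at 30 labels/s is 12103 s + 13 f = 3 h 21 min 43 s frame 13, i.e. 03:21:43;13.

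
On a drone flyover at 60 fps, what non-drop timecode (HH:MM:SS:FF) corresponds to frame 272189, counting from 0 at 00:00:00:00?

01:15:36:29

272189 ÷ 60 = 4536 full seconds, remainder 29 frames.
4536 s = 1 h 15 min 36 s.
Timecode: 01:15:36:29.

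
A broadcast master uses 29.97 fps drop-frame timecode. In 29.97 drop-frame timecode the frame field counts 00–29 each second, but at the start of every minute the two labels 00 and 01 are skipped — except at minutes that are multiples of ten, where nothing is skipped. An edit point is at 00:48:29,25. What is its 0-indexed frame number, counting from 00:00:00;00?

Complete 10-minute blocks: 4, each 17982 frames → 71928.
Remaining 8 whole minutes in the current block: 1800 + 7 × 1798 = 14386 frames.
Within the current minute: 29 × 30 + 25 − 2 = 893 (labels ;00/;01 skipped at this minute). Total = 71928 + 14386 + 893 = 87207.

87207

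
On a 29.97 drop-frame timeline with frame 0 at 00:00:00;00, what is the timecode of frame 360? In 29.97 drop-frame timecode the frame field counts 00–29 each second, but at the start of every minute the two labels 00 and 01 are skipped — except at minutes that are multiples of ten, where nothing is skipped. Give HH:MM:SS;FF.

Each 10-minute DF block holds 10 × 60 × 30 − 9 × 2 = 17982 frames. 360 ÷ 17982 → 0 full blocks, remainder 360.
Within the partial block the first minute is 1800 frames and each further minute 1798, so 0 further minute boundaries passed. Total skipped labels = 18 × 0 + 2 × 0 = 0.
Non-drop label index = 360 + 0 = 360; at 30 labels/s that is 00:00:12:00, i.e. DF 00:00:12;00.

00:00:12;00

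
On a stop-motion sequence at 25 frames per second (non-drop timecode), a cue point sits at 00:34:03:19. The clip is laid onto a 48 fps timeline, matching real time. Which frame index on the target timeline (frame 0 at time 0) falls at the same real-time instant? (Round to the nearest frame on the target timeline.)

frame 98100

Source frame index: (0×3600 + 34×60 + 3) × 25 + 19 = 51094.
Real time: 51094 / (25) = 51094/25 s.
Target frame: (51094/25) × (48) = 2452512/25 ≈ 98100.480 → 98100.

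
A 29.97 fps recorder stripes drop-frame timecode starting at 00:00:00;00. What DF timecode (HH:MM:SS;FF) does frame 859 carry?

Ten DF minutes hold 17982 frames, so frame 859 lies in block 0 (frames 0–17981) with 859 frames into that block.
The block's first minute is 1800 frames and the rest 1798 each; 859 frames reaches minute 0, so 0 × 18 + 0 × 2 = 0 labels have been skipped so far.
Adding those back, label number 859 + 0 = 859 at 30 labels/s is 28 s + 19 f = 0 h 0 min 28 s frame 19, i.e. 00:00:28;19.

00:00:28;19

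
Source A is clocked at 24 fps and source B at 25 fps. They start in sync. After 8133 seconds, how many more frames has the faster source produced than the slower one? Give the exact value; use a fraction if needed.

A emits 24 × 8133 = 195192 frames; B emits 25 × 8133 = 203325.
Difference = 8133 frames; B is ahead of A.

8133 frames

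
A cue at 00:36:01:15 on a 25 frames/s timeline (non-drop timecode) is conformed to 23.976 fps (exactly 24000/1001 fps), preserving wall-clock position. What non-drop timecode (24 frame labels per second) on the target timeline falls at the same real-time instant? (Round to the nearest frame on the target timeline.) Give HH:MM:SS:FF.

Source frame index: (0×3600 + 36×60 + 1) × 25 + 15 = 54040.
Real time: 54040 / (25) = 10808/5 s.
Target frame: (10808/5) × (24000/1001) = 7411200/143 ≈ 51826.573 → 51827.
At 24 labels/s: frame 51827 → 00:35:59:11.

00:35:59:11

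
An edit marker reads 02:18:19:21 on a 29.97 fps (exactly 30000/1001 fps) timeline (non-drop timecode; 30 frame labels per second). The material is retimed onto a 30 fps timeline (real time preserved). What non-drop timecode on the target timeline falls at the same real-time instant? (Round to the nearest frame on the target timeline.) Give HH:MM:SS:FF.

Source frame index: (2×3600 + 18×60 + 19) × 30 + 21 = 248991.
Real time: 248991 / (30000/1001) = 83079997/10000 s.
Target frame: (83079997/10000) × (30) = 249239991/1000 ≈ 249239.991 → 249240.
At 30 labels/s: frame 249240 → 02:18:28:00.

02:18:28:00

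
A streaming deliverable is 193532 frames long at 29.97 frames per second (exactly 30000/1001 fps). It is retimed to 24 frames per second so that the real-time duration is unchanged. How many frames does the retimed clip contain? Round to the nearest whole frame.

154980 frames

Frames at target rate = 193532 × (24) / (30000/1001) = 96862766/625 ≈ 154980.426.
Nearest whole frame: 154980.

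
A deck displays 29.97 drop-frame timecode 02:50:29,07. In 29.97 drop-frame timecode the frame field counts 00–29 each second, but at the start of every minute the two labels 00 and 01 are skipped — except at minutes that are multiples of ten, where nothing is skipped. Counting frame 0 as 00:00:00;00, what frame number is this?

306571

Complete 10-minute blocks: 17, each 17982 frames → 305694.
Remaining 0 whole minutes in the current block: 0 frames.
Within the current minute: 29 × 30 + 7 = 877. Total = 305694 + 0 + 877 = 306571.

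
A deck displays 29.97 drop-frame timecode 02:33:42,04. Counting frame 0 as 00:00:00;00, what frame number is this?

As if non-drop at 30 labels/s: (2 × 3600 + 33 × 60 + 42) × 30 + 4 = 276664.
Minute boundaries passed: 153; those not divisible by 10: 153 − 15 = 138; dropped labels = 2 × 138 = 276.
Actual frame index = 276664 − 276 = 276388.

276388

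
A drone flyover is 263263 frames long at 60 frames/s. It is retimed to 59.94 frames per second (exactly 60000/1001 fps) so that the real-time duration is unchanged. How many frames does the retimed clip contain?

Target frames = source frames × (target rate / source rate) = 263263 × (60000/1001)/(60) = 263263 × 1000/1001 = 263000.

263000 frames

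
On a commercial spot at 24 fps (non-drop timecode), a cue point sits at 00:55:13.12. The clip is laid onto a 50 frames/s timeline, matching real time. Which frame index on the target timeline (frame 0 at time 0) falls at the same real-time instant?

frame 165675

Source frame index: (0×3600 + 55×60 + 13) × 24 + 12 = 79524.
Real time: 79524 / (24) = 6627/2 s.
Target frame: (6627/2) × (50) = 165675.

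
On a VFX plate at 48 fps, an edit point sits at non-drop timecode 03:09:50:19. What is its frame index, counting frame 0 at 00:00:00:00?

frame 546739

Total seconds to the label: (3 × 3600 + 9 × 60 + 50) = 11390.
Frame index = 11390 × 48 + 19 = 546739.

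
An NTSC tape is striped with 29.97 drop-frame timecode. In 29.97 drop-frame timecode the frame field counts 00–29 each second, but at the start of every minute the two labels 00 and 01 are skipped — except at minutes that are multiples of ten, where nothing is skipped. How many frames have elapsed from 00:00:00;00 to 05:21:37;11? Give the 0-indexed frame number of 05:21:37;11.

578343

As if non-drop at 30 labels/s: (5 × 3600 + 21 × 60 + 37) × 30 + 11 = 578921.
Minute boundaries passed: 321; those not divisible by 10: 321 − 32 = 289; dropped labels = 2 × 289 = 578.
Actual frame index = 578921 − 578 = 578343.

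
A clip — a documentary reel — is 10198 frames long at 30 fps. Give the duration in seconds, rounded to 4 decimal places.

339.9333 seconds

Running time = 10198 × 1/30 = 5099/15 s ≈ 339.9333 s.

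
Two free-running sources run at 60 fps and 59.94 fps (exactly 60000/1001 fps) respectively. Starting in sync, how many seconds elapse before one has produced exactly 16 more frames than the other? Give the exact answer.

4004/15 seconds

The gap grows by |60000/1001 − 60| = 60/1001 frames per second.
Time for a 16-frame gap: 16 ÷ (60/1001) = 4004/15 s.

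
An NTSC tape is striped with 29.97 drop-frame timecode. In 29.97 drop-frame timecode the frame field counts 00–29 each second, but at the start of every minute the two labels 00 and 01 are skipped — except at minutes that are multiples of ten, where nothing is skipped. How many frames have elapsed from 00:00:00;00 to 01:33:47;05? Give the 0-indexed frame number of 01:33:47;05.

Complete 10-minute blocks: 9, each 17982 frames → 161838.
Remaining 3 whole minutes in the current block: 1800 + 2 × 1798 = 5396 frames.
Within the current minute: 47 × 30 + 5 − 2 = 1413 (labels ;00/;01 skipped at this minute). Total = 161838 + 5396 + 1413 = 168647.

168647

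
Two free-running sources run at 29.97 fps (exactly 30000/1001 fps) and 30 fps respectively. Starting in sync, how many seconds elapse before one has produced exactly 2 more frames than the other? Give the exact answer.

1001/15 seconds

The gap grows by |30 − 30000/1001| = 30/1001 frames per second.
Time for a 2-frame gap: 2 ÷ (30/1001) = 1001/15 s.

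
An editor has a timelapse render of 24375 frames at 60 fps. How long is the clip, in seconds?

Running time = 24375 / (60) = 406.25 s.

406.25 seconds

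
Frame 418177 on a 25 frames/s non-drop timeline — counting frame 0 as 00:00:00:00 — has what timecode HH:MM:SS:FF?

418177 ÷ 25 = 16727 full seconds, remainder 2 frames.
16727 s = 4 h 38 min 47 s.
Timecode: 04:38:47:02.

04:38:47:02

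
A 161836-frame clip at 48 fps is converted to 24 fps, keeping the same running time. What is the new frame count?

80918 frames

Frames at target rate = 161836 × (24) / (48) = 80918.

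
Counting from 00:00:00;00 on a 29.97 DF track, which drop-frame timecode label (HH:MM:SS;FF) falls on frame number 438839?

04:04:02;19

Ten DF minutes hold 17982 frames, so frame 438839 lies in block 24 (frames 431568–449549) with 7271 frames into that block.
The block's first minute is 1800 frames and the rest 1798 each; 7271 frames reaches minute 4, so 24 × 18 + 4 × 2 = 440 labels have been skipped so far.
Adding those back, label number 438839 + 440 = 439279 at 30 labels/s is 14642 s + 19 f = 4 h 4 min 2 s frame 19, i.e. 04:04:02;19.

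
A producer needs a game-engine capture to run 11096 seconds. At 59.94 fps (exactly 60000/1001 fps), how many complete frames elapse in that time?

Frames = 11096 × 60000/1001 = 665760000/1001 ≈ 665094.9051.
Complete frames: 665094.

665094 frames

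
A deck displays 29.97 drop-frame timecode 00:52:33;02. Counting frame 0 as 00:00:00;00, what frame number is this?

94498

Complete 10-minute blocks: 5, each 17982 frames → 89910.
Remaining 2 whole minutes in the current block: 1800 + 1 × 1798 = 3598 frames.
Within the current minute: 33 × 30 + 2 − 2 = 990 (labels ;00/;01 skipped at this minute). Total = 89910 + 3598 + 990 = 94498.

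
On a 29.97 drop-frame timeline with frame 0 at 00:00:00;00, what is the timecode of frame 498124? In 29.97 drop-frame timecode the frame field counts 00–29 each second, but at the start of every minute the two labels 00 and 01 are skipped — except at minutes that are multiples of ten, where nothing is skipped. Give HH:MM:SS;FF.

04:37:00;24

Each 10-minute DF block holds 10 × 60 × 30 − 9 × 2 = 17982 frames. 498124 ÷ 17982 → 27 full blocks, remainder 12610.
Within the partial block the first minute is 1800 frames and each further minute 1798, so 7 further minute boundaries passed. Total skipped labels = 18 × 27 + 2 × 7 = 500.
Non-drop label index = 498124 + 500 = 498624; at 30 labels/s that is 04:37:00:24, i.e. DF 04:37:00;24.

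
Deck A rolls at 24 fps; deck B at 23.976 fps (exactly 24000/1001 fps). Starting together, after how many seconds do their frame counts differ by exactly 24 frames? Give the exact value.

The gap grows by |24000/1001 − 24| = 24/1001 frames per second.
Time for a 24-frame gap: 24 ÷ (24/1001) = 1001 s.

1001 seconds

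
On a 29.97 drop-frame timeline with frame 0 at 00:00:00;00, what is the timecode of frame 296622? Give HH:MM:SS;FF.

02:44:57;08

Ten DF minutes hold 17982 frames, so frame 296622 lies in block 16 (frames 287712–305693) with 8910 frames into that block.
The block's first minute is 1800 frames and the rest 1798 each; 8910 frames reaches minute 4, so 16 × 18 + 4 × 2 = 296 labels have been skipped so far.
Adding those back, label number 296622 + 296 = 296918 at 30 labels/s is 9897 s + 8 f = 2 h 44 min 57 s frame 8, i.e. 02:44:57;08.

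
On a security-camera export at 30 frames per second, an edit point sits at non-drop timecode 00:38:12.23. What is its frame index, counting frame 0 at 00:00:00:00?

Total seconds to the label: (0 × 3600 + 38 × 60 + 12) = 2292.
Frame index = 2292 × 30 + 23 = 68783.

frame 68783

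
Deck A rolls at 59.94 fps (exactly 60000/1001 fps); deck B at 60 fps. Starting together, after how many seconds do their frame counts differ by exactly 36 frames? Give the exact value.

600.6 seconds

The gap grows by |60 − 60000/1001| = 60/1001 frames per second.
Time for a 36-frame gap: 36 ÷ (60/1001) = 600.6 s.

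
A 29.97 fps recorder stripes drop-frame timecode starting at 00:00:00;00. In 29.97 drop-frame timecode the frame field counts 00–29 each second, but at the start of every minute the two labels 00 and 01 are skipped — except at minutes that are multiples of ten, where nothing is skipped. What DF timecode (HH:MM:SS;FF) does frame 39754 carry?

00:22:06;14

Each 10-minute DF block holds 10 × 60 × 30 − 9 × 2 = 17982 frames. 39754 ÷ 17982 → 2 full blocks, remainder 3790.
Within the partial block the first minute is 1800 frames and each further minute 1798, so 2 further minute boundaries passed. Total skipped labels = 18 × 2 + 2 × 2 = 40.
Non-drop label index = 39754 + 40 = 39794; at 30 labels/s that is 00:22:06:14, i.e. DF 00:22:06;14.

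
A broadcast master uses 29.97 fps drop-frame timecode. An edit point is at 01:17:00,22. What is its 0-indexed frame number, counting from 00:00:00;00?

Complete 10-minute blocks: 7, each 17982 frames → 125874.
Remaining 7 whole minutes in the current block: 1800 + 6 × 1798 = 12588 frames.
Within the current minute: 0 × 30 + 22 − 2 = 20 (labels ;00/;01 skipped at this minute). Total = 125874 + 12588 + 20 = 138482.

138482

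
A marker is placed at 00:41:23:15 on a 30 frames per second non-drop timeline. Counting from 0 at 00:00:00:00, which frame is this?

frame 74505

Total seconds to the label: (0 × 3600 + 41 × 60 + 23) = 2483.
Frame index = 2483 × 30 + 15 = 74505.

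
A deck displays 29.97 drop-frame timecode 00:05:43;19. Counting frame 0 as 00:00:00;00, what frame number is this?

10299

Complete 10-minute blocks: 0, each 17982 frames → 0.
Remaining 5 whole minutes in the current block: 1800 + 4 × 1798 = 8992 frames.
Within the current minute: 43 × 30 + 19 − 2 = 1307 (labels ;00/;01 skipped at this minute). Total = 0 + 8992 + 1307 = 10299.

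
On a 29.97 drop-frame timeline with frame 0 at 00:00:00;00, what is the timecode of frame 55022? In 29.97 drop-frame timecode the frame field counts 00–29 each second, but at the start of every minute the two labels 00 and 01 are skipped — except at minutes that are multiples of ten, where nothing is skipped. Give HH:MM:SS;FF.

00:30:35;26

Each 10-minute DF block holds 10 × 60 × 30 − 9 × 2 = 17982 frames. 55022 ÷ 17982 → 3 full blocks, remainder 1076.
Within the partial block the first minute is 1800 frames and each further minute 1798, so 0 further minute boundaries passed. Total skipped labels = 18 × 3 + 2 × 0 = 54.
Non-drop label index = 55022 + 54 = 55076; at 30 labels/s that is 00:30:35:26, i.e. DF 00:30:35;26.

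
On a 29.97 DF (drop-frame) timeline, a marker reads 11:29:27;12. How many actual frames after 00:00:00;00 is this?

1239780

Complete 10-minute blocks: 68, each 17982 frames → 1222776.
Remaining 9 whole minutes in the current block: 1800 + 8 × 1798 = 16184 frames.
Within the current minute: 27 × 30 + 12 − 2 = 820 (labels ;00/;01 skipped at this minute). Total = 1222776 + 16184 + 820 = 1239780.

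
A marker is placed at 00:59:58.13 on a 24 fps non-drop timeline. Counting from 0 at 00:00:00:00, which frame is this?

Total seconds to the label: (0 × 3600 + 59 × 60 + 58) = 3598.
Frame index = 3598 × 24 + 13 = 86365.

86365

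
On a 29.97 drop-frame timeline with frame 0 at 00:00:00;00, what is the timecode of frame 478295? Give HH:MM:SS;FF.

04:25:59;03

Each 10-minute DF block holds 10 × 60 × 30 − 9 × 2 = 17982 frames. 478295 ÷ 17982 → 26 full blocks, remainder 10763.
Within the partial block the first minute is 1800 frames and each further minute 1798, so 5 further minute boundaries passed. Total skipped labels = 18 × 26 + 2 × 5 = 478.
Non-drop label index = 478295 + 478 = 478773; at 30 labels/s that is 04:25:59:03, i.e. DF 04:25:59;03.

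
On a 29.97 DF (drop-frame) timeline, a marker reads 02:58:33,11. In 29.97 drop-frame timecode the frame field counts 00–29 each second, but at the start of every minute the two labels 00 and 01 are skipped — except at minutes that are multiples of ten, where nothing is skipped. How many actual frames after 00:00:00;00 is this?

321079

Complete 10-minute blocks: 17, each 17982 frames → 305694.
Remaining 8 whole minutes in the current block: 1800 + 7 × 1798 = 14386 frames.
Within the current minute: 33 × 30 + 11 − 2 = 999 (labels ;00/;01 skipped at this minute). Total = 305694 + 14386 + 999 = 321079.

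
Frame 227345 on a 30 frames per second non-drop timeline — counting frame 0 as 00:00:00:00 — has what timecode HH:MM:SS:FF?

227345 ÷ 30 = 7578 full seconds, remainder 5 frames.
7578 s = 2 h 6 min 18 s.
Timecode: 02:06:18:05.

02:06:18:05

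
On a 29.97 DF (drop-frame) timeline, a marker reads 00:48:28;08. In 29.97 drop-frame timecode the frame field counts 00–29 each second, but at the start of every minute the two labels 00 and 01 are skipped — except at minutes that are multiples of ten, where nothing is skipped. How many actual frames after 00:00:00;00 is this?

87160

Complete 10-minute blocks: 4, each 17982 frames → 71928.
Remaining 8 whole minutes in the current block: 1800 + 7 × 1798 = 14386 frames.
Within the current minute: 28 × 30 + 8 − 2 = 846 (labels ;00/;01 skipped at this minute). Total = 71928 + 14386 + 846 = 87160.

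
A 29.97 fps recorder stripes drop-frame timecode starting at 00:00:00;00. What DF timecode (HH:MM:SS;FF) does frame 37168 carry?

Each 10-minute DF block holds 10 × 60 × 30 − 9 × 2 = 17982 frames. 37168 ÷ 17982 → 2 full blocks, remainder 1204.
Within the partial block the first minute is 1800 frames and each further minute 1798, so 0 further minute boundaries passed. Total skipped labels = 18 × 2 + 2 × 0 = 36.
Non-drop label index = 37168 + 36 = 37204; at 30 labels/s that is 00:20:40:04, i.e. DF 00:20:40;04.

00:20:40;04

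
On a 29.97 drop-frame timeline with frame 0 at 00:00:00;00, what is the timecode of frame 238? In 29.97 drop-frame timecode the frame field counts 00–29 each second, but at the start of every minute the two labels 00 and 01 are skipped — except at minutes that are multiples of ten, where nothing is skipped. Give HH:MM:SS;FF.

Each 10-minute DF block holds 10 × 60 × 30 − 9 × 2 = 17982 frames. 238 ÷ 17982 → 0 full blocks, remainder 238.
Within the partial block the first minute is 1800 frames and each further minute 1798, so 0 further minute boundaries passed. Total skipped labels = 18 × 0 + 2 × 0 = 0.
Non-drop label index = 238 + 0 = 238; at 30 labels/s that is 00:00:07:28, i.e. DF 00:00:07;28.

00:00:07;28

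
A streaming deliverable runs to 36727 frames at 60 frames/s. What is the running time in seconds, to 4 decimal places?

Running time = 36727 × 1/60 = 36727/60 s ≈ 612.1167 s.

612.1167 seconds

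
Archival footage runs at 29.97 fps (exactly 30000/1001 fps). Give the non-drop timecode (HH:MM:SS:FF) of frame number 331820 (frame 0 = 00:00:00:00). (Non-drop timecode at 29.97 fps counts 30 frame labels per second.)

03:04:20:20

331820 ÷ 30 = 11060 full seconds, remainder 20 frames.
11060 s = 3 h 4 min 20 s.
Timecode: 03:04:20:20.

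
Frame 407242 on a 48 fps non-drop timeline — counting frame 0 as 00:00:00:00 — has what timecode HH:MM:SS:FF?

02:21:24:10

407242 ÷ 48 = 8484 full seconds, remainder 10 frames.
8484 s = 2 h 21 min 24 s.
Timecode: 02:21:24:10.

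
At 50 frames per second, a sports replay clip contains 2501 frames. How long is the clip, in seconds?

50.02 seconds

Running time = 2501 / (50) = 50.02 s.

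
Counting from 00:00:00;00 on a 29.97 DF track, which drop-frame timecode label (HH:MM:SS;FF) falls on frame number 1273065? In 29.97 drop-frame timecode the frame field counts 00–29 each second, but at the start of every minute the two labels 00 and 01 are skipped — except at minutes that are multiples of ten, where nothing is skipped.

11:47:57;29

Each 10-minute DF block holds 10 × 60 × 30 − 9 × 2 = 17982 frames. 1273065 ÷ 17982 → 70 full blocks, remainder 14325.
Within the partial block the first minute is 1800 frames and each further minute 1798, so 7 further minute boundaries passed. Total skipped labels = 18 × 70 + 2 × 7 = 1274.
Non-drop label index = 1273065 + 1274 = 1274339; at 30 labels/s that is 11:47:57:29, i.e. DF 11:47:57;29.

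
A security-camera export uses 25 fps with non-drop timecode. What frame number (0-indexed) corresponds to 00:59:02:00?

Total seconds to the label: (0 × 3600 + 59 × 60 + 2) = 3542.
Frame index = 3542 × 25 + 0 = 88550.

frame 88550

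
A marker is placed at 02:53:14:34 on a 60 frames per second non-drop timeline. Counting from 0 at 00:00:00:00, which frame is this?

Total seconds to the label: (2 × 3600 + 53 × 60 + 14) = 10394.
Frame index = 10394 × 60 + 34 = 623674.

623674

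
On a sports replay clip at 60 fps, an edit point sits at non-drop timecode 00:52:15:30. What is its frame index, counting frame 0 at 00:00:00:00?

188130

Total seconds to the label: (0 × 3600 + 52 × 60 + 15) = 3135.
Frame index = 3135 × 60 + 30 = 188130.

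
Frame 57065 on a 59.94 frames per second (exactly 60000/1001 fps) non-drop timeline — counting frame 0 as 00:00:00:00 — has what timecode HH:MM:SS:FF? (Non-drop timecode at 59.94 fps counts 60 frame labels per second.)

57065 ÷ 60 = 951 full seconds, remainder 5 frames.
951 s = 0 h 15 min 51 s.
Timecode: 00:15:51:05.

00:15:51:05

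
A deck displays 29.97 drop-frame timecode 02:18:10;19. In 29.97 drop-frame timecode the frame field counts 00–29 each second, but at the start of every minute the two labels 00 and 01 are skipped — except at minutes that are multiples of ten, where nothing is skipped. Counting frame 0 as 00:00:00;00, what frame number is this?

As if non-drop at 30 labels/s: (2 × 3600 + 18 × 60 + 10) × 30 + 19 = 248719.
Minute boundaries passed: 138; those not divisible by 10: 138 − 13 = 125; dropped labels = 2 × 125 = 250.
Actual frame index = 248719 − 250 = 248469.

248469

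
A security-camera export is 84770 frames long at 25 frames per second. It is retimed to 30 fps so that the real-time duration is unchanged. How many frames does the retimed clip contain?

Target frames = source frames × (target rate / source rate) = 84770 × (30)/(25) = 84770 × 6/5 = 101724.

101724 frames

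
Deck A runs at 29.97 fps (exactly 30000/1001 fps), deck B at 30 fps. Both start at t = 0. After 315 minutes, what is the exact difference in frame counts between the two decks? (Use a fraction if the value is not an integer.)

81000/143 frames

315 min = 18900 s.
A emits 30000/1001 × 18900 = 81000000/143 frames; B emits 30 × 18900 = 567000.
Difference = 81000/143 frames (≈ 566.4336); B is ahead of A.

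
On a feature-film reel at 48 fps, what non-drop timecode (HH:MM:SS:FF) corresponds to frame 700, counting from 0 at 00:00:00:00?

700 ÷ 48 = 14 full seconds, remainder 28 frames.
14 s = 0 h 0 min 14 s.
Timecode: 00:00:14:28.

00:00:14:28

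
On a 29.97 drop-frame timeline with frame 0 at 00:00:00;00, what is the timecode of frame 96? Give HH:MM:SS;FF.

00:00:03;06

Ten DF minutes hold 17982 frames, so frame 96 lies in block 0 (frames 0–17981) with 96 frames into that block.
The block's first minute is 1800 frames and the rest 1798 each; 96 frames reaches minute 0, so 0 × 18 + 0 × 2 = 0 labels have been skipped so far.
Adding those back, label number 96 + 0 = 96 at 30 labels/s is 3 s + 6 f = 0 h 0 min 3 s frame 6, i.e. 00:00:03;06.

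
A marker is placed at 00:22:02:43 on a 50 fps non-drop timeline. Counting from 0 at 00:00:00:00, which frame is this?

frame 66143

Total seconds to the label: (0 × 3600 + 22 × 60 + 2) = 1322.
Frame index = 1322 × 50 + 43 = 66143.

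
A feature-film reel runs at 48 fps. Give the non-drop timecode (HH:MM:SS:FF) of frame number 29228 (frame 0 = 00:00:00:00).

00:10:08:44

29228 ÷ 48 = 608 full seconds, remainder 44 frames.
608 s = 0 h 10 min 8 s.
Timecode: 00:10:08:44.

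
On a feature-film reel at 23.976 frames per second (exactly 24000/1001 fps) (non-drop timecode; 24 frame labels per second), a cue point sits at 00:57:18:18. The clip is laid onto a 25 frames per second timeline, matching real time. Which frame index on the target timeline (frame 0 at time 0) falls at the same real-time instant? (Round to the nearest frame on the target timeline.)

Source frame index: (0×3600 + 57×60 + 18) × 24 + 18 = 82530.
Real time: 82530 / (24000/1001) = 2753751/800 s.
Target frame: (2753751/800) × (25) = 2753751/32 ≈ 86054.719 → 86055.

frame 86055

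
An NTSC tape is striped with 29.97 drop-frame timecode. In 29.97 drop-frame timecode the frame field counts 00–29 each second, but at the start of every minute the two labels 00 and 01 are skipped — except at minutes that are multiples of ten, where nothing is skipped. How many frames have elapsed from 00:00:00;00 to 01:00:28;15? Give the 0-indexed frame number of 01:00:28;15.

108747

Complete 10-minute blocks: 6, each 17982 frames → 107892.
Remaining 0 whole minutes in the current block: 0 frames.
Within the current minute: 28 × 30 + 15 = 855. Total = 107892 + 0 + 855 = 108747.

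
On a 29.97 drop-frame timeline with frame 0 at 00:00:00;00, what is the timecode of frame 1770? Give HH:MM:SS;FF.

00:00:59;00

Each 10-minute DF block holds 10 × 60 × 30 − 9 × 2 = 17982 frames. 1770 ÷ 17982 → 0 full blocks, remainder 1770.
Within the partial block the first minute is 1800 frames and each further minute 1798, so 0 further minute boundaries passed. Total skipped labels = 18 × 0 + 2 × 0 = 0.
Non-drop label index = 1770 + 0 = 1770; at 30 labels/s that is 00:00:59:00, i.e. DF 00:00:59;00.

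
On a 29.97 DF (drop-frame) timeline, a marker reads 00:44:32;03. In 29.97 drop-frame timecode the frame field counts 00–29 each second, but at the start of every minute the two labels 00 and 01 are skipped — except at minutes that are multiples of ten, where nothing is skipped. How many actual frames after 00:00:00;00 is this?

80083

As if non-drop at 30 labels/s: (0 × 3600 + 44 × 60 + 32) × 30 + 3 = 80163.
Minute boundaries passed: 44; those not divisible by 10: 44 − 4 = 40; dropped labels = 2 × 40 = 80.
Actual frame index = 80163 − 80 = 80083.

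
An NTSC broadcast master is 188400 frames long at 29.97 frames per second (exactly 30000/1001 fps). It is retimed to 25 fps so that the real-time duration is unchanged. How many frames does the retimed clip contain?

Target frames = source frames × (target rate / source rate) = 188400 × (25)/(30000/1001) = 188400 × 1001/1200 = 157157.

157157 frames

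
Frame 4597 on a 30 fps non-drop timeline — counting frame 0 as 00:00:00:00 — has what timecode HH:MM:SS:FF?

00:02:33:07

4597 ÷ 30 = 153 full seconds, remainder 7 frames.
153 s = 0 h 2 min 33 s.
Timecode: 00:02:33:07.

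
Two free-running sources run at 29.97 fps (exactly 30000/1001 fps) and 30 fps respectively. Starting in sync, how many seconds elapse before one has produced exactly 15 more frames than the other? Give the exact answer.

The gap grows by |30 − 30000/1001| = 30/1001 frames per second.
Time for a 15-frame gap: 15 ÷ (30/1001) = 500.5 s.

500.5 seconds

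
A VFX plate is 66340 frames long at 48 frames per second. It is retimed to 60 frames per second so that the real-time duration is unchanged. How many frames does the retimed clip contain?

Target frames = source frames × (target rate / source rate) = 66340 × (60)/(48) = 66340 × 5/4 = 82925.

82925 frames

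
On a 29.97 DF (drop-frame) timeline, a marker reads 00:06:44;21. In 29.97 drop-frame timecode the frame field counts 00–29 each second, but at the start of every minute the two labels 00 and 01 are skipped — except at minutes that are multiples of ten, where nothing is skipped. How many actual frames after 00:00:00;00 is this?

As if non-drop at 30 labels/s: (0 × 3600 + 6 × 60 + 44) × 30 + 21 = 12141.
Minute boundaries passed: 6; those not divisible by 10: 6 − 0 = 6; dropped labels = 2 × 6 = 12.
Actual frame index = 12141 − 12 = 12129.

12129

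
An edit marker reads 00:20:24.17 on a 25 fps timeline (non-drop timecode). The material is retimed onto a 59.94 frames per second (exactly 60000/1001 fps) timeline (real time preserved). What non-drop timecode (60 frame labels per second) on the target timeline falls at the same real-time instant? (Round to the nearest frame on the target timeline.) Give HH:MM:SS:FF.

00:20:23:27

Source frame index: (0×3600 + 20×60 + 24) × 25 + 17 = 30617.
Real time: 30617 / (25) = 30617/25 s.
Target frame: (30617/25) × (60000/1001) = 73480800/1001 ≈ 73407.393 → 73407.
At 60 labels/s: frame 73407 → 00:20:23:27.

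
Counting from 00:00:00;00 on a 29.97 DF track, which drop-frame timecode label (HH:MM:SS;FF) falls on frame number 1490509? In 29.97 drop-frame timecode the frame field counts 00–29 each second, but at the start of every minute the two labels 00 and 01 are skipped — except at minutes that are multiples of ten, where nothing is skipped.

Ten DF minutes hold 17982 frames, so frame 1490509 lies in block 82 (frames 1474524–1492505) with 15985 frames into that block.
The block's first minute is 1800 frames and the rest 1798 each; 15985 frames reaches minute 8, so 82 × 18 + 8 × 2 = 1492 labels have been skipped so far.
Adding those back, label number 1490509 + 1492 = 1492001 at 30 labels/s is 49733 s + 11 f = 13 h 48 min 53 s frame 11, i.e. 13:48:53;11.

13:48:53;11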